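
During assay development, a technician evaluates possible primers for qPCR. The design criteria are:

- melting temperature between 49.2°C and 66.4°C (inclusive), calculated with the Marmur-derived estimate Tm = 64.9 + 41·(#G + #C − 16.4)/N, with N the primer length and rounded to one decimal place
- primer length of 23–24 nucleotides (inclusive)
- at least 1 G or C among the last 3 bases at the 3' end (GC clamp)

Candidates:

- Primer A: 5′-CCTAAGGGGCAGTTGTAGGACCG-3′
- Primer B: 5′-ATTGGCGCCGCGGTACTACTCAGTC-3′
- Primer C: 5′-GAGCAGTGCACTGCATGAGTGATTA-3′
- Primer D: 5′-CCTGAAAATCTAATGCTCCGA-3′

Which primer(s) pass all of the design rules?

Primer A only.

Primer A (23 nt, A=5 T=4 G=9 C=5): Tm = 64.9 + 41·(14 − 16.4)/23 = 60.6°C ✓; length 23 ✓; 3' end CCG has 3 G/C ✓ — passes.
Primer B (25 nt, A=4 T=6 G=7 C=8): Tm = 64.9 + 41·(15 − 16.4)/25 = 62.6°C ✓; length 25, outside 23–24 ✗; 3' end GTC has 2 G/C ✓ — fails.
Primer C (25 nt, A=7 T=6 G=8 C=4): Tm = 64.9 + 41·(12 − 16.4)/25 = 57.7°C ✓; length 25, outside 23–24 ✗; 3' end TTA has 0 G/C, need ≥1 ✗ — fails.
Primer D (21 nt, A=7 T=5 G=3 C=6): Tm = 64.9 + 41·(9 − 16.4)/21 = 50.5°C ✓; length 21, outside 23–24 ✗; 3' end CGA has 2 G/C ✓ — fails.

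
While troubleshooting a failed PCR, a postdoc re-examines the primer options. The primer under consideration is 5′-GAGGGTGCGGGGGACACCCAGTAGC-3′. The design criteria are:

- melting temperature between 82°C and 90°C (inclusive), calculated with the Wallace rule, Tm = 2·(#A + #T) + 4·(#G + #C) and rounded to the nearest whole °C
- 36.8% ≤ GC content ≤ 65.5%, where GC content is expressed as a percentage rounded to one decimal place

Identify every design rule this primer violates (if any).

Fails: GC content.

Base counts: A=5, T=2, G=12, C=6 (length 25).
Tm: Tm = 2·7 + 4·18 = 86°C ✓
GC content: GC 18/25 = 72.0%, outside 36.8–65.5% ✗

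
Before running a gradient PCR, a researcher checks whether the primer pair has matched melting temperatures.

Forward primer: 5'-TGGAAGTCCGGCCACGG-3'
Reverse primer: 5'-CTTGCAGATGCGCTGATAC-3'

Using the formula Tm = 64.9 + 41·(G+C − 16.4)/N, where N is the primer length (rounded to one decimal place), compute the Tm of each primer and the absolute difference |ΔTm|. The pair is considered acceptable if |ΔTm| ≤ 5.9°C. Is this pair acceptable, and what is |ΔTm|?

Forward: G+C = 12, N = 17 → Tm = 64.9 + 41·(12 − 16.4)/17 = 54.3°C.
Reverse: G+C = 10, N = 19 → Tm = 64.9 + 41·(10 − 16.4)/19 = 51.1°C.
|ΔTm| = |54.3 − 51.1| = 3.2°C, ≤ 5.9°C.

|ΔTm| = 3.2°C; the pair is acceptable.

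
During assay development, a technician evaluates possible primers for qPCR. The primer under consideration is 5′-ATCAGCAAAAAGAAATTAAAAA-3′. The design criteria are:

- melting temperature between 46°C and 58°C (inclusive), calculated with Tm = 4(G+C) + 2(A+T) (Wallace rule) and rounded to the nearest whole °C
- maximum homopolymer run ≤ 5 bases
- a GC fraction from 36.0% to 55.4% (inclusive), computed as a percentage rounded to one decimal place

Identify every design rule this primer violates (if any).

Base counts: A=15, T=3, G=2, C=2 (length 22).
Tm: Tm = 2·18 + 4·4 = 52°C ✓
homopolymer run: longest run = 5 ✓
GC content: GC 4/22 = 18.2%, outside 36.0–55.4% ✗

Fails: GC content.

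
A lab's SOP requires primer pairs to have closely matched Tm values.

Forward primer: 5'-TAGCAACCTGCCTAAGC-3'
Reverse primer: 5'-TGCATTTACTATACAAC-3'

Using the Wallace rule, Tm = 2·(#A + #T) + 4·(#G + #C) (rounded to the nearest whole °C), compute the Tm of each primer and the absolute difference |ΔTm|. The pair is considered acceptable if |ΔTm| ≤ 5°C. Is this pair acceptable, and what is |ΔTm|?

|ΔTm| = 8°C; the pair is not acceptable.

Forward: A=5 T=3 G=3 C=6 → Tm = 2·8 + 4·9 = 52°C.
Reverse: A=6 T=6 G=1 C=4 → Tm = 2·12 + 4·5 = 44°C.
|ΔTm| = |52 − 44| = 8°C, > 5°C.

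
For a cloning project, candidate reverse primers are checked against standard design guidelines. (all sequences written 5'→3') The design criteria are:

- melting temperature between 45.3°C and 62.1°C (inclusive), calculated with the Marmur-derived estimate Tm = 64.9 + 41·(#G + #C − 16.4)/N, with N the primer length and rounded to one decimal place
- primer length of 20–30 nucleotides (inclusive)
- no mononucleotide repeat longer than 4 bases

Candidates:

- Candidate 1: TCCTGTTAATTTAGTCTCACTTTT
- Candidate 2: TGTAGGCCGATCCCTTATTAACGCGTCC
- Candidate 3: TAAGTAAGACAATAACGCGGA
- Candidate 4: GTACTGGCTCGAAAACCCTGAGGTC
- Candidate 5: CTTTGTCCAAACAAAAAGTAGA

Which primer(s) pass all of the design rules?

Candidate 1, Candidate 3 and Candidate 4.

Candidate 1 (24 nt, A=4 T=13 G=2 C=5): Tm = 64.9 + 41·(7 − 16.4)/24 = 48.8°C ✓; length 24 ✓; longest run = 4 ✓ — passes.
Candidate 2 (28 nt, A=5 T=8 G=6 C=9): Tm = 64.9 + 41·(15 − 16.4)/28 = 62.9°C, outside 45.3–62.1°C ✗; length 28 ✓; longest run = 3 ✓ — fails.
Candidate 3 (21 nt, A=10 T=3 G=5 C=3): Tm = 64.9 + 41·(8 − 16.4)/21 = 48.5°C ✓; length 21 ✓; longest run = 2 ✓ — passes.
Candidate 4 (25 nt, A=6 T=5 G=7 C=7): Tm = 64.9 + 41·(14 − 16.4)/25 = 61.0°C ✓; length 25 ✓; longest run = 4 ✓ — passes.
Candidate 5 (22 nt, A=10 T=5 G=3 C=4): Tm = 64.9 + 41·(7 − 16.4)/22 = 47.4°C ✓; length 22 ✓; longest run = 5, exceeds 4 ✗ — fails.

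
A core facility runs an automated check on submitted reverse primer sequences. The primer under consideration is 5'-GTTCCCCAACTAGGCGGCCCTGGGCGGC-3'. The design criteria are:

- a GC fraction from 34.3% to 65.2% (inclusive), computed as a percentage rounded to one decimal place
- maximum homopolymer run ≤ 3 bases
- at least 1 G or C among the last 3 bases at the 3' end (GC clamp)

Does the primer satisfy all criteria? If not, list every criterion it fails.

Fails: GC content, homopolymer run.

Base counts: A=3, T=4, G=10, C=11 (length 28).
GC content: GC 21/28 = 75.0%, outside 34.3–65.2% ✗
homopolymer run: longest run = 4, exceeds 3 ✗
GC clamp: 3' end GGC has 3 G/C ✓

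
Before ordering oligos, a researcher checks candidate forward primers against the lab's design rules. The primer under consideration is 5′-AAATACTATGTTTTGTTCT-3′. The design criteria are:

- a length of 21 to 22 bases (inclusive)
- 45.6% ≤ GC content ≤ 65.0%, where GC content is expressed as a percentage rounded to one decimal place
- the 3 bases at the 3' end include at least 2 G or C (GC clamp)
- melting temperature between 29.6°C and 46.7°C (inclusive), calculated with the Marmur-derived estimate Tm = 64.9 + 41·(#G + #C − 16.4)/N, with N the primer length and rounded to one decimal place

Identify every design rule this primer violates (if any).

Fails: length, GC content, GC clamp.

Base counts: A=5, T=10, G=2, C=2 (length 19).
length: length 19, outside 21–22 ✗
GC content: GC 4/19 = 21.1%, outside 45.6–65.0% ✗
GC clamp: 3' end TCT has 1 G/C, need ≥2 ✗
Tm: Tm = 64.9 + 41·(4 − 16.4)/19 = 38.1°C ✓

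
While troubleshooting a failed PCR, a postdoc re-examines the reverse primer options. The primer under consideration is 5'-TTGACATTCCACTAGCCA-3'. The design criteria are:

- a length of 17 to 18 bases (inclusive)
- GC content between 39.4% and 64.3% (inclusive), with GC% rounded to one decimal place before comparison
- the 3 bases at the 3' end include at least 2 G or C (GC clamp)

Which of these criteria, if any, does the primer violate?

Base counts: A=5, T=5, G=2, C=6 (length 18).
length: length 18 ✓
GC content: GC 8/18 = 44.4% ✓
GC clamp: 3' end CCA has 2 G/C ✓

Meets all criteria.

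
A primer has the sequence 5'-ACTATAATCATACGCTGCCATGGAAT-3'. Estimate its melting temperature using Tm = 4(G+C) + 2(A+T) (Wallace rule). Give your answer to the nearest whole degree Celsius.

72°C

Base counts: A=9, T=7, G=4, C=6 (length 26).
Tm = 2·(9+7) + 4·(4+6) = 2·16 + 4·10 = 32 + 40 = 72°C.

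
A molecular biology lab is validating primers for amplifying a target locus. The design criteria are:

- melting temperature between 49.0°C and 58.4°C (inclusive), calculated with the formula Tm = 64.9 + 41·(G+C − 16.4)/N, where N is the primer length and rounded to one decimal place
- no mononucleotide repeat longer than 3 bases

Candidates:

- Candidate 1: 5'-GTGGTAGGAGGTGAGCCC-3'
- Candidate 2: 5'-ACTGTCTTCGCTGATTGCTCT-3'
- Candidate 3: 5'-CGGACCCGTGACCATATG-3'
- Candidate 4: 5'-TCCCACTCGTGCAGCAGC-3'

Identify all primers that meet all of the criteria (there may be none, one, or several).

Candidate 1, Candidate 2, Candidate 3 and Candidate 4.

Candidate 1 (18 nt, A=3 T=3 G=9 C=3): Tm = 64.9 + 41·(12 − 16.4)/18 = 54.9°C ✓; longest run = 3 ✓ — passes.
Candidate 2 (21 nt, A=2 T=9 G=4 C=6): Tm = 64.9 + 41·(10 − 16.4)/21 = 52.4°C ✓; longest run = 2 ✓ — passes.
Candidate 3 (18 nt, A=4 T=3 G=5 C=6): Tm = 64.9 + 41·(11 − 16.4)/18 = 52.6°C ✓; longest run = 3 ✓ — passes.
Candidate 4 (18 nt, A=3 T=3 G=4 C=8): Tm = 64.9 + 41·(12 − 16.4)/18 = 54.9°C ✓; longest run = 3 ✓ — passes.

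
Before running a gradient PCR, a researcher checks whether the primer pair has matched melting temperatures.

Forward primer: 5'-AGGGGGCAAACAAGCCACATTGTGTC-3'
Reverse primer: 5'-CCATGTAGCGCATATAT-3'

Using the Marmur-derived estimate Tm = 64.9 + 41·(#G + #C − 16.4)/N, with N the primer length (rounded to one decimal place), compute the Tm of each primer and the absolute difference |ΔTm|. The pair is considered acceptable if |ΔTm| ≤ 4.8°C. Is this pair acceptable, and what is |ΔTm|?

|ΔTm| = 18.9°C; the pair is not acceptable.

Forward: G+C = 14, N = 26 → Tm = 64.9 + 41·(14 − 16.4)/26 = 61.1°C.
Reverse: G+C = 7, N = 17 → Tm = 64.9 + 41·(7 − 16.4)/17 = 42.2°C.
|ΔTm| = |61.1 − 42.2| = 18.9°C, > 4.8°C.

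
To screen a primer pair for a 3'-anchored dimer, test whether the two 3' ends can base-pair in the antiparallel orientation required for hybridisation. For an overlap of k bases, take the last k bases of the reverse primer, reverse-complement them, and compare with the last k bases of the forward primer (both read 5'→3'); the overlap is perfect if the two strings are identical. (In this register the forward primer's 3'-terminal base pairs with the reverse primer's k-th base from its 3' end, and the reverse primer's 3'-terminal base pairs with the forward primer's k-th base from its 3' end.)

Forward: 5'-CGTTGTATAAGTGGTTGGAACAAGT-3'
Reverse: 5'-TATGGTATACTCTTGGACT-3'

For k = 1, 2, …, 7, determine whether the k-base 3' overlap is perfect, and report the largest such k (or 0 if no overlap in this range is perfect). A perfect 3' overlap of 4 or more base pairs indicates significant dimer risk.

Longest perfect overlap: 3 complementary base pairs; below the dimer-risk threshold (threshold 4).

Last 7 bases (5'→3') — forward …AACAAGT, reverse …TTGGACT.
Reverse complement of the reverse primer's last 7 bases: AGTCCAA; its first k bases are the reverse complement of the reverse primer's last k bases, so a perfect k-base overlap needs the forward primer's last k bases to equal them.
Comparing (forward last k vs required): k=1: T vs A ✗; k=2: GT vs AG ✗; k=3: AGT vs AGT ✓; k=4: AAGT vs AGTC ✗; k=5: CAAGT vs AGTCC ✗; k=6: ACAAGT vs AGTCCA ✗; k=7: AACAAGT vs AGTCCAA ✗.
Only k = 3 is perfect, so the longest perfect 3' overlap is 3.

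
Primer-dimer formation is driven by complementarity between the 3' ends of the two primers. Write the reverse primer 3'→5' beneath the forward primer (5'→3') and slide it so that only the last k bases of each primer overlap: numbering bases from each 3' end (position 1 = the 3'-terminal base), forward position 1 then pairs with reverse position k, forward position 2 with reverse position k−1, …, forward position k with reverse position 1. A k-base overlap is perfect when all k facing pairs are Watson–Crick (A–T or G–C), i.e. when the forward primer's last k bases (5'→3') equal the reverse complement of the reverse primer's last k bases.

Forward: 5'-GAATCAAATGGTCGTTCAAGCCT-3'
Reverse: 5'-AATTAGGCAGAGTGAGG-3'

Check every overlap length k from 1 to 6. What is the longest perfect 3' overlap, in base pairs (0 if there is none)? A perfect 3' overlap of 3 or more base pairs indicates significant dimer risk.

Last 6 bases (5'→3') — forward …AAGCCT, reverse …GTGAGG.
Reverse complement of the reverse primer's last 6 bases: CCTCAC; its first k bases are the reverse complement of the reverse primer's last k bases, so a perfect k-base overlap needs the forward primer's last k bases to equal them.
Comparing (forward last k vs required): k=1: T vs C ✗; k=2: CT vs CC ✗; k=3: CCT vs CCT ✓; k=4: GCCT vs CCTC ✗; k=5: AGCCT vs CCTCA ✗; k=6: AAGCCT vs CCTCAC ✗.
Only k = 3 is perfect, so the longest perfect 3' overlap is 3.

Longest perfect overlap: 3 complementary base pairs; significant dimer risk (threshold 3).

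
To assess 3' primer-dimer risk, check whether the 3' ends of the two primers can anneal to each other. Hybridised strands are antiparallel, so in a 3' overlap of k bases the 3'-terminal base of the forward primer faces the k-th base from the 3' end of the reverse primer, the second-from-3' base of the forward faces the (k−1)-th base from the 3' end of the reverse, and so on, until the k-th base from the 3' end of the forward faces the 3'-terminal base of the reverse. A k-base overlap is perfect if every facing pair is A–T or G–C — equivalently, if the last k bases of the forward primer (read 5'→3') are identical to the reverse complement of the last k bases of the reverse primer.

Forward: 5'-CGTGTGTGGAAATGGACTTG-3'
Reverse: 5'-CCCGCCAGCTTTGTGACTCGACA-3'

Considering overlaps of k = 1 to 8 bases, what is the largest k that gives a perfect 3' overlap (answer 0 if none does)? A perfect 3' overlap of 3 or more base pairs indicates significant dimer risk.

Last 8 bases (5'→3') — forward …TGGACTTG, reverse …ACTCGACA.
Reverse complement of the reverse primer's last 8 bases: TGTCGAGT; its first k bases are the reverse complement of the reverse primer's last k bases, so a perfect k-base overlap needs the forward primer's last k bases to equal them.
Comparing (forward last k vs required): k=1: G vs T ✗; k=2: TG vs TG ✓; k=3: TTG vs TGT ✗; k=4: CTTG vs TGTC ✗; k=5: ACTTG vs TGTCG ✗; k=6: GACTTG vs TGTCGA ✗; k=7: GGACTTG vs TGTCGAG ✗; k=8: TGGACTTG vs TGTCGAGT ✗.
Only k = 2 is perfect, so the longest perfect 3' overlap is 2.

Longest perfect overlap: 2 complementary base pairs; below the dimer-risk threshold (threshold 3).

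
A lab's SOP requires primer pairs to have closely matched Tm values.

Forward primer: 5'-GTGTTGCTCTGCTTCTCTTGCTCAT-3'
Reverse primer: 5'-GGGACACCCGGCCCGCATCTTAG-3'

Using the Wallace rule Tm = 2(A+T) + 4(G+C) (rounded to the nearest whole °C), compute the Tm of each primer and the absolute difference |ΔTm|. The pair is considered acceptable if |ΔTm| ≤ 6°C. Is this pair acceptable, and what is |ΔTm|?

|ΔTm| = 4°C; the pair is acceptable.

Forward: A=1 T=12 G=5 C=7 → Tm = 2·13 + 4·12 = 74°C.
Reverse: A=4 T=3 G=7 C=9 → Tm = 2·7 + 4·16 = 78°C.
|ΔTm| = |74 − 78| = 4°C, ≤ 6°C.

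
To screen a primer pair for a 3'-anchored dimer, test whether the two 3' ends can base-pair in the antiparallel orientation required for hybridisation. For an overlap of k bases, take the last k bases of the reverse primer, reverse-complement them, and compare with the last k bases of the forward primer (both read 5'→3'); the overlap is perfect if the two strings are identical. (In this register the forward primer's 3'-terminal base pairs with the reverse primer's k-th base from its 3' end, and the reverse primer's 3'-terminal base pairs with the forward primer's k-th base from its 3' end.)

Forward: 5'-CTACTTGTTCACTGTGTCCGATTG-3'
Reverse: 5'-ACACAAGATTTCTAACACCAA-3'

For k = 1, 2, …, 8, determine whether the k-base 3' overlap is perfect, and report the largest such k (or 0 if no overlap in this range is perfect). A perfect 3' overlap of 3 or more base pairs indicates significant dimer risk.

Last 8 bases (5'→3') — forward …TCCGATTG, reverse …AACACCAA.
Reverse complement of the reverse primer's last 8 bases: TTGGTGTT; its first k bases are the reverse complement of the reverse primer's last k bases, so a perfect k-base overlap needs the forward primer's last k bases to equal them.
Comparing (forward last k vs required): k=1: G vs T ✗; k=2: TG vs TT ✗; k=3: TTG vs TTG ✓; k=4: ATTG vs TTGG ✗; k=5: GATTG vs TTGGT ✗; k=6: CGATTG vs TTGGTG ✗; k=7: CCGATTG vs TTGGTGT ✗; k=8: TCCGATTG vs TTGGTGTT ✗.
Only k = 3 is perfect, so the longest perfect 3' overlap is 3.

Longest perfect overlap: 3 complementary base pairs; significant dimer risk (threshold 3).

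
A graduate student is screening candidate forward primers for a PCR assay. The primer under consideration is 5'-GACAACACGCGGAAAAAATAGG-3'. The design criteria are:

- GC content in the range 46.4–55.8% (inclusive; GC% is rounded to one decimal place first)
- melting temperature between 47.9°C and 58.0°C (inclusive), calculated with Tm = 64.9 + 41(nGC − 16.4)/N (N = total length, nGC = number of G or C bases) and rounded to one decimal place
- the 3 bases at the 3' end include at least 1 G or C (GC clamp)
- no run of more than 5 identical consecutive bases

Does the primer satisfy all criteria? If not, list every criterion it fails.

Base counts: A=11, T=1, G=6, C=4 (length 22).
GC content: GC 10/22 = 45.5%, outside 46.4–55.8% ✗
Tm: Tm = 64.9 + 41·(10 − 16.4)/22 = 53.0°C ✓
GC clamp: 3' end AGG has 2 G/C ✓
homopolymer run: longest run = 6, exceeds 5 ✗

Fails: GC content, homopolymer run.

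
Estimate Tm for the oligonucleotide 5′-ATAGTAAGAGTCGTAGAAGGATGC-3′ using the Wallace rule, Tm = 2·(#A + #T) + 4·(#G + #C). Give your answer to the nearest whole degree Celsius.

68°C

Base counts: A=9, T=5, G=8, C=2 (length 24).
Tm = 2·(9+5) + 4·(8+2) = 2·14 + 4·10 = 28 + 40 = 68°C.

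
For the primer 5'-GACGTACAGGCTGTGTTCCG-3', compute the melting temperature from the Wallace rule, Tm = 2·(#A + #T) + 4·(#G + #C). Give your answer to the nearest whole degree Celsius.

64°C

Base counts: A=3, T=5, G=7, C=5 (length 20).
Tm = 2·(3+5) + 4·(7+5) = 2·8 + 4·12 = 16 + 48 = 64°C.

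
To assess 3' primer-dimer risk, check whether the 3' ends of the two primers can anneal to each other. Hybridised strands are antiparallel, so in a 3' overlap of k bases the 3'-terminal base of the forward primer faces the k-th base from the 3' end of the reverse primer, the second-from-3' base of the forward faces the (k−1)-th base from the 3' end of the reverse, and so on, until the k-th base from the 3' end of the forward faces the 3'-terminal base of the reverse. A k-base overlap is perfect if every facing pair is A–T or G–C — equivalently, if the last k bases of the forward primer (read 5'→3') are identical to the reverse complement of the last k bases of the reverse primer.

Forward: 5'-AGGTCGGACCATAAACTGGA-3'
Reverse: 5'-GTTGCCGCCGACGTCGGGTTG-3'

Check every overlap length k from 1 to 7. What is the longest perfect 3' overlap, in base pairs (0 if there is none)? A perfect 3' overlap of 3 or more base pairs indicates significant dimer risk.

Longest perfect overlap: 0 complementary base pairs; below the dimer-risk threshold (threshold 3).

Last 7 bases (5'→3') — forward …AACTGGA, reverse …CGGGTTG.
Reverse complement of the reverse primer's last 7 bases: CAACCCG; its first k bases are the reverse complement of the reverse primer's last k bases, so a perfect k-base overlap needs the forward primer's last k bases to equal them.
Comparing (forward last k vs required): k=1: A vs C ✗; k=2: GA vs CA ✗; k=3: GGA vs CAA ✗; k=4: TGGA vs CAAC ✗; k=5: CTGGA vs CAACC ✗; k=6: ACTGGA vs CAACCC ✗; k=7: AACTGGA vs CAACCCG ✗.
No overlap length from 1 to 7 is perfect, so the longest perfect 3' overlap is 0.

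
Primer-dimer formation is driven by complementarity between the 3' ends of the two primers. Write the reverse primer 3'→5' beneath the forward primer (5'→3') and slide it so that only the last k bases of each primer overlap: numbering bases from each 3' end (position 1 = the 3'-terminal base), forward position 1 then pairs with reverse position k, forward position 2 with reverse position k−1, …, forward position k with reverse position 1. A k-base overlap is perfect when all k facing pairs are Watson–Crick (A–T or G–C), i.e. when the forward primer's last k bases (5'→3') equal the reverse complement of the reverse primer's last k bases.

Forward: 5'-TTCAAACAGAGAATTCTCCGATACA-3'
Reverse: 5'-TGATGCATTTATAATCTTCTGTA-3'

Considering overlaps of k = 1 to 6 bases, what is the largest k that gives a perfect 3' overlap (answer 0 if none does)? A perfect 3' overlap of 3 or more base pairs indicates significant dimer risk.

Last 6 bases (5'→3') — forward …GATACA, reverse …TCTGTA.
Reverse complement of the reverse primer's last 6 bases: TACAGA; its first k bases are the reverse complement of the reverse primer's last k bases, so a perfect k-base overlap needs the forward primer's last k bases to equal them.
Comparing (forward last k vs required): k=1: A vs T ✗; k=2: CA vs TA ✗; k=3: ACA vs TAC ✗; k=4: TACA vs TACA ✓; k=5: ATACA vs TACAG ✗; k=6: GATACA vs TACAGA ✗.
Only k = 4 is perfect, so the longest perfect 3' overlap is 4.

Longest perfect overlap: 4 complementary base pairs; significant dimer risk (threshold 3).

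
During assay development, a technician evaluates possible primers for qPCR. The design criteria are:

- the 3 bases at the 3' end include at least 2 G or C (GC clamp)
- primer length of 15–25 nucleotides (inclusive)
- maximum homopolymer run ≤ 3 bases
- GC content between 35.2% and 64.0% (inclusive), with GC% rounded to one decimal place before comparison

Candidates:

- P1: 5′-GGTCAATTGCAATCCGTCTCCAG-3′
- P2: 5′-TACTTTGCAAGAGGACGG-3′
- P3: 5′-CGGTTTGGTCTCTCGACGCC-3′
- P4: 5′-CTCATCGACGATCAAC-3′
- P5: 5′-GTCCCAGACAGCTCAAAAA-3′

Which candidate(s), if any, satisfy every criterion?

P1 (23 nt, A=5 T=6 G=5 C=7): 3' end CAG has 2 G/C ✓; length 23 ✓; longest run = 2 ✓; GC 12/23 = 52.2% ✓ — passes.
P2 (18 nt, A=5 T=4 G=6 C=3): 3' end CGG has 3 G/C ✓; length 18 ✓; longest run = 3 ✓; GC 9/18 = 50.0% ✓ — passes.
P3 (20 nt, A=1 T=6 G=6 C=7): 3' end GCC has 3 G/C ✓; length 20 ✓; longest run = 3 ✓; GC 13/20 = 65.0%, outside 35.2–64.0% ✗ — fails.
P4 (16 nt, A=5 T=3 G=2 C=6): 3' end AAC has 1 G/C, need ≥2 ✗; length 16 ✓; longest run = 2 ✓; GC 8/16 = 50.0% ✓ — fails.
P5 (19 nt, A=8 T=2 G=3 C=6): 3' end AAA has 0 G/C, need ≥2 ✗; length 19 ✓; longest run = 5, exceeds 3 ✗; GC 9/19 = 47.4% ✓ — fails.

P1 and P2.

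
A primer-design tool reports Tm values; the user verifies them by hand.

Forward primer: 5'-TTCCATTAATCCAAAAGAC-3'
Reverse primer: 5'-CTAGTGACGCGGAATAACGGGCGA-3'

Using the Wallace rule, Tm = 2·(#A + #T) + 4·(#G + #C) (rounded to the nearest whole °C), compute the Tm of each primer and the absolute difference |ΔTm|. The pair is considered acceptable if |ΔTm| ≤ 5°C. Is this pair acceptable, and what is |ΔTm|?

Forward: A=8 T=5 G=1 C=5 → Tm = 2·13 + 4·6 = 50°C.
Reverse: A=7 T=3 G=9 C=5 → Tm = 2·10 + 4·14 = 76°C.
|ΔTm| = |50 − 76| = 26°C, > 5°C.

|ΔTm| = 26°C; the pair is not acceptable.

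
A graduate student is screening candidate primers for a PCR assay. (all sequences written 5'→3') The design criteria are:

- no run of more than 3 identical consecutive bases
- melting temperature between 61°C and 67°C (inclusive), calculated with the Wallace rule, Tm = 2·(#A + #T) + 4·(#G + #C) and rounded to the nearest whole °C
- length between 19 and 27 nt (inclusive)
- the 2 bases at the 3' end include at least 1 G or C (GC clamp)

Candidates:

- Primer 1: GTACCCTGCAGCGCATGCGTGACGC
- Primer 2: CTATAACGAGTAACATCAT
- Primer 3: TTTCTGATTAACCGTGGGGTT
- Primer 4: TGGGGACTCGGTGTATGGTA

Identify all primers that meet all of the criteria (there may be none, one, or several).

Primer 1 (25 nt, A=4 T=4 G=8 C=9): longest run = 3 ✓; Tm = 2·8 + 4·17 = 84°C, outside 61–67°C ✗; length 25 ✓; 3' end GC has 2 G/C ✓ — fails.
Primer 2 (19 nt, A=8 T=5 G=2 C=4): longest run = 2 ✓; Tm = 2·13 + 4·6 = 50°C, outside 61–67°C ✗; length 19 ✓; 3' end AT has 0 G/C, need ≥1 ✗ — fails.
Primer 3 (21 nt, A=3 T=9 G=6 C=3): longest run = 4, exceeds 3 ✗; Tm = 2·12 + 4·9 = 60°C, outside 61–67°C ✗; length 21 ✓; 3' end TT has 0 G/C, need ≥1 ✗ — fails.
Primer 4 (20 nt, A=3 T=6 G=9 C=2): longest run = 4, exceeds 3 ✗; Tm = 2·9 + 4·11 = 62°C ✓; length 20 ✓; 3' end TA has 0 G/C, need ≥1 ✗ — fails.

None of the candidates satisfy all criteria.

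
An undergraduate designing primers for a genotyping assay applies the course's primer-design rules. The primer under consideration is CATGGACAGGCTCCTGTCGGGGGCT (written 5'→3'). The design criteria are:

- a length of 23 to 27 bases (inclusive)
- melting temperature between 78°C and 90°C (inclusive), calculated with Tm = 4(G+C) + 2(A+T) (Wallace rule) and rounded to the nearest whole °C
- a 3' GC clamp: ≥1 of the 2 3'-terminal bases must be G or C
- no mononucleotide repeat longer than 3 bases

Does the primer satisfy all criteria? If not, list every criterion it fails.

Fails: homopolymer run.

Base counts: A=3, T=5, G=10, C=7 (length 25).
length: length 25 ✓
Tm: Tm = 2·8 + 4·17 = 84°C ✓
GC clamp: 3' end CT has 1 G/C ✓
homopolymer run: longest run = 5, exceeds 3 ✗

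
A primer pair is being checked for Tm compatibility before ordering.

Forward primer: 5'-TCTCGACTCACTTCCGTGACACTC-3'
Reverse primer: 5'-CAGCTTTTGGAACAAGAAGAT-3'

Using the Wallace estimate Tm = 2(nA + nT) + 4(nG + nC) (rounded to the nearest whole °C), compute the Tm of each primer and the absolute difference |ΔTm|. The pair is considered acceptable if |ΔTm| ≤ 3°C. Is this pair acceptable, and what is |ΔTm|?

|ΔTm| = 16°C; the pair is not acceptable.

Forward: A=4 T=7 G=3 C=10 → Tm = 2·11 + 4·13 = 74°C.
Reverse: A=8 T=5 G=5 C=3 → Tm = 2·13 + 4·8 = 58°C.
|ΔTm| = |74 − 58| = 16°C, > 3°C.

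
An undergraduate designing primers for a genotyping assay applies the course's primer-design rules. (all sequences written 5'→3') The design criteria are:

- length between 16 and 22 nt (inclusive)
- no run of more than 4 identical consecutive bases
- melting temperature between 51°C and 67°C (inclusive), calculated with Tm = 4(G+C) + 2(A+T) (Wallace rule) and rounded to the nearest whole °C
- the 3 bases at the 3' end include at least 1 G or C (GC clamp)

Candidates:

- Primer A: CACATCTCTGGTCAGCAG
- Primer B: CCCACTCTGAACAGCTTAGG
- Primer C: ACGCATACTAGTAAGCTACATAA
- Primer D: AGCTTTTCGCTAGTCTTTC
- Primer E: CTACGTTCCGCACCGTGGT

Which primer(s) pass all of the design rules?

Primer A, Primer B, Primer D and Primer E.

Primer A (18 nt, A=4 T=4 G=4 C=6): length 18 ✓; longest run = 2 ✓; Tm = 2·8 + 4·10 = 56°C ✓; 3' end CAG has 2 G/C ✓ — passes.
Primer B (20 nt, A=5 T=4 G=4 C=7): length 20 ✓; longest run = 3 ✓; Tm = 2·9 + 4·11 = 62°C ✓; 3' end AGG has 2 G/C ✓ — passes.
Primer C (23 nt, A=10 T=5 G=3 C=5): length 23, outside 16–22 ✗; longest run = 2 ✓; Tm = 2·15 + 4·8 = 62°C ✓; 3' end TAA has 0 G/C, need ≥1 ✗ — fails.
Primer D (19 nt, A=2 T=9 G=3 C=5): length 19 ✓; longest run = 4 ✓; Tm = 2·11 + 4·8 = 54°C ✓; 3' end TTC has 1 G/C ✓ — passes.
Primer E (19 nt, A=2 T=5 G=5 C=7): length 19 ✓; longest run = 2 ✓; Tm = 2·7 + 4·12 = 62°C ✓; 3' end GGT has 2 G/C ✓ — passes.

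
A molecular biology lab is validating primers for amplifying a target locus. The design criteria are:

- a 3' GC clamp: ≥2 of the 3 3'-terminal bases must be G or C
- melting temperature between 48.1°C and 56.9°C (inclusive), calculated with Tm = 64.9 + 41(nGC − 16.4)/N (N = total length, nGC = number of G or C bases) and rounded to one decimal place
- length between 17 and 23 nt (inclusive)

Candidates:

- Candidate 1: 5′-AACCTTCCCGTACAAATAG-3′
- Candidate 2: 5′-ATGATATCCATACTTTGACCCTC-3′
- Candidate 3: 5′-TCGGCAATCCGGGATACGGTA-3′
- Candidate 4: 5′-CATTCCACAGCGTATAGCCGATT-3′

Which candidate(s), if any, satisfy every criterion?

Candidate 1 (19 nt, A=7 T=4 G=2 C=6): 3' end TAG has 1 G/C, need ≥2 ✗; Tm = 64.9 + 41·(8 − 16.4)/19 = 46.8°C, outside 48.1–56.9°C ✗; length 19 ✓ — fails.
Candidate 2 (23 nt, A=6 T=8 G=2 C=7): 3' end CTC has 2 G/C ✓; Tm = 64.9 + 41·(9 − 16.4)/23 = 51.7°C ✓; length 23 ✓ — passes.
Candidate 3 (21 nt, A=5 T=4 G=7 C=5): 3' end GTA has 1 G/C, need ≥2 ✗; Tm = 64.9 + 41·(12 − 16.4)/21 = 56.3°C ✓; length 21 ✓ — fails.
Candidate 4 (23 nt, A=6 T=6 G=4 C=7): 3' end ATT has 0 G/C, need ≥2 ✗; Tm = 64.9 + 41·(11 − 16.4)/23 = 55.3°C ✓; length 23 ✓ — fails.

Candidate 2 only.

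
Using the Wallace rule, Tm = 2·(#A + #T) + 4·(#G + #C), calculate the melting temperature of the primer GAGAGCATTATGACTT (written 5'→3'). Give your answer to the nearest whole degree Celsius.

44°C

Base counts: A=5, T=5, G=4, C=2 (length 16).
Tm = 2·(5+5) + 4·(4+2) = 2·10 + 4·6 = 20 + 24 = 44°C.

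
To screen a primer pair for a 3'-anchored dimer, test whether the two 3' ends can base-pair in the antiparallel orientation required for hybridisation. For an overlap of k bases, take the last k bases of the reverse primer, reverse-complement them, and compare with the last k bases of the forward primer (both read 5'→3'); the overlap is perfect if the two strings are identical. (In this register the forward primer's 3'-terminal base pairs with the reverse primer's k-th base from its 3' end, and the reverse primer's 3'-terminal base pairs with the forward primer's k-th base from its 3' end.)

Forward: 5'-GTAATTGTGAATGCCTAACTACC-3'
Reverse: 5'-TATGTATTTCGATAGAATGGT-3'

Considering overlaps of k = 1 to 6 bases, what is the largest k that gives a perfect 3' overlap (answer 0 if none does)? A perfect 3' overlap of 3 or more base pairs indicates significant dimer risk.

Last 6 bases (5'→3') — forward …ACTACC, reverse …AATGGT.
Reverse complement of the reverse primer's last 6 bases: ACCATT; its first k bases are the reverse complement of the reverse primer's last k bases, so a perfect k-base overlap needs the forward primer's last k bases to equal them.
Comparing (forward last k vs required): k=1: C vs A ✗; k=2: CC vs AC ✗; k=3: ACC vs ACC ✓; k=4: TACC vs ACCA ✗; k=5: CTACC vs ACCAT ✗; k=6: ACTACC vs ACCATT ✗.
Only k = 3 is perfect, so the longest perfect 3' overlap is 3.

Longest perfect overlap: 3 complementary base pairs; significant dimer risk (threshold 3).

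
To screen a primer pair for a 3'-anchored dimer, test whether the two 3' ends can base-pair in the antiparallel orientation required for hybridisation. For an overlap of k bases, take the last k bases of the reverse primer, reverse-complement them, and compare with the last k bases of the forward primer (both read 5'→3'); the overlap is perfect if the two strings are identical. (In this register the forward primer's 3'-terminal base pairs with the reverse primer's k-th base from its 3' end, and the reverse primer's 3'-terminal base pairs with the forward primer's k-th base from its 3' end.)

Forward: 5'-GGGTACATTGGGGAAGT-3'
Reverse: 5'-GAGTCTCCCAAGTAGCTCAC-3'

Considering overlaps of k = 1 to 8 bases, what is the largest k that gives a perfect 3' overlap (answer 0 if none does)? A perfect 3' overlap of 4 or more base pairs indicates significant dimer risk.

Last 8 bases (5'→3') — forward …GGGGAAGT, reverse …TAGCTCAC.
Reverse complement of the reverse primer's last 8 bases: GTGAGCTA; its first k bases are the reverse complement of the reverse primer's last k bases, so a perfect k-base overlap needs the forward primer's last k bases to equal them.
Comparing (forward last k vs required): k=1: T vs G ✗; k=2: GT vs GT ✓; k=3: AGT vs GTG ✗; k=4: AAGT vs GTGA ✗; k=5: GAAGT vs GTGAG ✗; k=6: GGAAGT vs GTGAGC ✗; k=7: GGGAAGT vs GTGAGCT ✗; k=8: GGGGAAGT vs GTGAGCTA ✗.
Only k = 2 is perfect, so the longest perfect 3' overlap is 2.

Longest perfect overlap: 2 complementary base pairs; below the dimer-risk threshold (threshold 4).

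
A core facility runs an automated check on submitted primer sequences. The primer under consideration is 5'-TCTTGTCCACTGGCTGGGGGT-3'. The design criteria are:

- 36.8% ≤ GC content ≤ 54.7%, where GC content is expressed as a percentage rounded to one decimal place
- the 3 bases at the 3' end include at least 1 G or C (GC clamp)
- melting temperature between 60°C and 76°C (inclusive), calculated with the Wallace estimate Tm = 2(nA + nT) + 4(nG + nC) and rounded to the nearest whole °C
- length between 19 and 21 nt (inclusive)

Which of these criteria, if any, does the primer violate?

Base counts: A=1, T=7, G=8, C=5 (length 21).
GC content: GC 13/21 = 61.9%, outside 36.8–54.7% ✗
GC clamp: 3' end GGT has 2 G/C ✓
Tm: Tm = 2·8 + 4·13 = 68°C ✓
length: length 21 ✓

Fails: GC content.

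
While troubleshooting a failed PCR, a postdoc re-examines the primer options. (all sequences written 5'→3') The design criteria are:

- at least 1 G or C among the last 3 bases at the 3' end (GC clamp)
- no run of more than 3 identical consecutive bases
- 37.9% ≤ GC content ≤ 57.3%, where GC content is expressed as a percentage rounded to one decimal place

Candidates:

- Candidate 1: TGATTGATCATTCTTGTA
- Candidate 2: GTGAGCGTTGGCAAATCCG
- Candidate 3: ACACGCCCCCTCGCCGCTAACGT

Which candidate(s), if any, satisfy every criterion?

None of the candidates satisfy all criteria.

Candidate 1 (18 nt, A=4 T=9 G=3 C=2): 3' end GTA has 1 G/C ✓; longest run = 2 ✓; GC 5/18 = 27.8%, outside 37.9–57.3% ✗ — fails.
Candidate 2 (19 nt, A=4 T=4 G=7 C=4): 3' end CCG has 3 G/C ✓; longest run = 3 ✓; GC 11/19 = 57.9%, outside 37.9–57.3% ✗ — fails.
Candidate 3 (23 nt, A=4 T=3 G=4 C=12): 3' end CGT has 2 G/C ✓; longest run = 5, exceeds 3 ✗; GC 16/23 = 69.6%, outside 37.9–57.3% ✗ — fails.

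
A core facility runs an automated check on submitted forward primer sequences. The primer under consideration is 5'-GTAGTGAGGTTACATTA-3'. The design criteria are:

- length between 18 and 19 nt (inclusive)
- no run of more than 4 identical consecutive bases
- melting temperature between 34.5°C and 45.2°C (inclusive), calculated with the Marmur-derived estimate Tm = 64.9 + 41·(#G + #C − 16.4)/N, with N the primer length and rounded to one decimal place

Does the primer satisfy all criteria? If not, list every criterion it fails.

Base counts: A=5, T=6, G=5, C=1 (length 17).
length: length 17, outside 18–19 ✗
homopolymer run: longest run = 2 ✓
Tm: Tm = 64.9 + 41·(6 − 16.4)/17 = 39.8°C ✓

Fails: length.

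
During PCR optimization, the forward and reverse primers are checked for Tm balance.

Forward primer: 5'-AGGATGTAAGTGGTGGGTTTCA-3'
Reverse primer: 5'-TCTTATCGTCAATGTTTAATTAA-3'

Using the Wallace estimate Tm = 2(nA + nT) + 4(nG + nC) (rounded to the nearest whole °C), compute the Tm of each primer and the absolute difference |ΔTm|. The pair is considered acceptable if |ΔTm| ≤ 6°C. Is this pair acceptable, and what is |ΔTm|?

|ΔTm| = 8°C; the pair is not acceptable.

Forward: A=5 T=7 G=9 C=1 → Tm = 2·12 + 4·10 = 64°C.
Reverse: A=7 T=11 G=2 C=3 → Tm = 2·18 + 4·5 = 56°C.
|ΔTm| = |64 − 56| = 8°C, > 6°C.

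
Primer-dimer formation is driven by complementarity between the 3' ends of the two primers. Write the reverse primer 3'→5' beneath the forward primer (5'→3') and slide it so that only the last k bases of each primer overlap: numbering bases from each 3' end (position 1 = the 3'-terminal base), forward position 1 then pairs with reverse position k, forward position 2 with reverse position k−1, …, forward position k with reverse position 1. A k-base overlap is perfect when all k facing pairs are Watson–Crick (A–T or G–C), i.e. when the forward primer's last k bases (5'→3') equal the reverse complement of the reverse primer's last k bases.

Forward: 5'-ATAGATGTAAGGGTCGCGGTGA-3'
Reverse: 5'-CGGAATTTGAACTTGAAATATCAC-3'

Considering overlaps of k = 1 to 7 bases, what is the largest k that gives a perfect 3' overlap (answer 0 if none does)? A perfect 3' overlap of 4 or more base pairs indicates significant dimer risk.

Longest perfect overlap: 4 complementary base pairs; significant dimer risk (threshold 4).

Last 7 bases (5'→3') — forward …GCGGTGA, reverse …ATATCAC.
Reverse complement of the reverse primer's last 7 bases: GTGATAT; its first k bases are the reverse complement of the reverse primer's last k bases, so a perfect k-base overlap needs the forward primer's last k bases to equal them.
Comparing (forward last k vs required): k=1: A vs G ✗; k=2: GA vs GT ✗; k=3: TGA vs GTG ✗; k=4: GTGA vs GTGA ✓; k=5: GGTGA vs GTGAT ✗; k=6: CGGTGA vs GTGATA ✗; k=7: GCGGTGA vs GTGATAT ✗.
Only k = 4 is perfect, so the longest perfect 3' overlap is 4.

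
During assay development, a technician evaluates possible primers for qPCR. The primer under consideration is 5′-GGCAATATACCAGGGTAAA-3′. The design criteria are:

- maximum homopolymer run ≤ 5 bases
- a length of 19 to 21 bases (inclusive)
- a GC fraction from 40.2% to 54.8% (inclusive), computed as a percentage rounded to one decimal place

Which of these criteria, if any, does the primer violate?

Meets all criteria.

Base counts: A=8, T=3, G=5, C=3 (length 19).
homopolymer run: longest run = 3 ✓
length: length 19 ✓
GC content: GC 8/19 = 42.1% ✓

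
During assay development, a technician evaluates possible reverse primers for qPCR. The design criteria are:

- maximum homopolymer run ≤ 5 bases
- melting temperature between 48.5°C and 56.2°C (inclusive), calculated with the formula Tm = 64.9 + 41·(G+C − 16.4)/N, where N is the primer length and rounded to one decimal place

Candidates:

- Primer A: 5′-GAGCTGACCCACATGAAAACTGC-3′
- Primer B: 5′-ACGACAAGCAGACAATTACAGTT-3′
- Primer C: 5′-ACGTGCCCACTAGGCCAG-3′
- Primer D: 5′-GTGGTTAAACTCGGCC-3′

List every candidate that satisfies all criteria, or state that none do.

Primer A (23 nt, A=8 T=3 G=5 C=7): longest run = 4 ✓; Tm = 64.9 + 41·(12 − 16.4)/23 = 57.1°C, outside 48.5–56.2°C ✗ — fails.
Primer B (23 nt, A=10 T=4 G=4 C=5): longest run = 2 ✓; Tm = 64.9 + 41·(9 − 16.4)/23 = 51.7°C ✓ — passes.
Primer C (18 nt, A=4 T=2 G=5 C=7): longest run = 3 ✓; Tm = 64.9 + 41·(12 − 16.4)/18 = 54.9°C ✓ — passes.
Primer D (16 nt, A=3 T=4 G=5 C=4): longest run = 3 ✓; Tm = 64.9 + 41·(9 − 16.4)/16 = 45.9°C, outside 48.5–56.2°C ✗ — fails.

Primer B and Primer C.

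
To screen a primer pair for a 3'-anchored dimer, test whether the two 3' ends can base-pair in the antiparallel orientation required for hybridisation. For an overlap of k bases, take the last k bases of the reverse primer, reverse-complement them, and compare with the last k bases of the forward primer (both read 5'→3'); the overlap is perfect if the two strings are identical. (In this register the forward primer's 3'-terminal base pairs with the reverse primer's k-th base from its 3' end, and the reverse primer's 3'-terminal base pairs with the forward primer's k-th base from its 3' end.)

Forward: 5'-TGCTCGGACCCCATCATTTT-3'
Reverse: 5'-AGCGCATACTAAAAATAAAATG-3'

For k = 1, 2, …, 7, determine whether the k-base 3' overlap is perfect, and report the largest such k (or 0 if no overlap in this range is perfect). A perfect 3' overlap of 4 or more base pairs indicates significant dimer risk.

Longest perfect overlap: 6 complementary base pairs; significant dimer risk (threshold 4).

Last 7 bases (5'→3') — forward …TCATTTT, reverse …TAAAATG.
Reverse complement of the reverse primer's last 7 bases: CATTTTA; its first k bases are the reverse complement of the reverse primer's last k bases, so a perfect k-base overlap needs the forward primer's last k bases to equal them.
Comparing (forward last k vs required): k=1: T vs C ✗; k=2: TT vs CA ✗; k=3: TTT vs CAT ✗; k=4: TTTT vs CATT ✗; k=5: ATTTT vs CATTT ✗; k=6: CATTTT vs CATTTT ✓; k=7: TCATTTT vs CATTTTA ✗.
Only k = 6 is perfect, so the longest perfect 3' overlap is 6.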